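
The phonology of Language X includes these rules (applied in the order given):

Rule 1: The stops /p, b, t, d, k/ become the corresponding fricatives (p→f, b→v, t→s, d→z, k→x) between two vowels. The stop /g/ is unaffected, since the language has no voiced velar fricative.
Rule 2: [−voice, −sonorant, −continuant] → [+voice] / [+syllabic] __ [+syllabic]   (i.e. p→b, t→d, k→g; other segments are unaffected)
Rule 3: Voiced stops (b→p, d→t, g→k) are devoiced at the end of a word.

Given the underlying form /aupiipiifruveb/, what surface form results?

aufiifiifruvep

Rule 1 (intervocalic spirantization): /p/ is a stop between vowels /u/ and /i/, so it spirantizes to the fricative [f]. /p/ is a stop between vowels /i/ and /i/, so it spirantizes to the fricative [f]. /aupiipiifruveb/ → aufiifiifruveb.
Rule 2 (intervocalic voicing): no segment meets the environment; /aufiifiifruveb/ is unchanged.
Rule 3 (final devoicing): /b/ is a voiced stop in word-final position, so it devoices to [p]. /aufiifiifruveb/ → aufiifiifruvep.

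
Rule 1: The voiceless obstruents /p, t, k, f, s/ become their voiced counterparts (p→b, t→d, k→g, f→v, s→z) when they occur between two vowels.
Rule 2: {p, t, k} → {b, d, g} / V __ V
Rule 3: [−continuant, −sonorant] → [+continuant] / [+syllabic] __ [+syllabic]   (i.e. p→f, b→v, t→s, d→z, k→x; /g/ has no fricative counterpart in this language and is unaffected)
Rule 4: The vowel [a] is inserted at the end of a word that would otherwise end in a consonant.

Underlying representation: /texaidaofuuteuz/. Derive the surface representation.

Rule 1 (intervocalic voicing): /f/ is a voiceless obstruent between vowels /o/ and /u/, so it voices to [v]. /t/ is a voiceless obstruent between vowels /u/ and /e/, so it voices to [d]. /texaidaofuuteuz/ → texaidaovuudeuz.
Rule 2 (intervocalic voicing): no segment meets the environment; /texaidaovuudeuz/ is unchanged.
Rule 3 (intervocalic spirantization): /d/ is a stop between vowels /i/ and /a/, so it spirantizes to the fricative [z]. /d/ is a stop between vowels /u/ and /e/, so it spirantizes to the fricative [z]. /texaidaovuudeuz/ → texaizaovuuzeuz.
Rule 4 (final a-epenthesis): the form ends in the consonant /z/, so [a] is inserted word-finally. /texaizaovuuzeuz/ → texaizaovuuzeuza.

texaizaovuuzeuza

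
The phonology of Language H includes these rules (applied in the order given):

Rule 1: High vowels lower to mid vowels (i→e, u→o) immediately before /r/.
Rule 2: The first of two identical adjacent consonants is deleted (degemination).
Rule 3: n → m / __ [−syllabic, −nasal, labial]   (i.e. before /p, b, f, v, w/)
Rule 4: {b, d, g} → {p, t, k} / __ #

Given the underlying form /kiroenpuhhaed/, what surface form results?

keroempuhaet

Rule 1 (pre-rhotic lowering): /i/ is a high vowel immediately before /r/, so it lowers to [e]. /kiroenpuhhaed/ → keroenpuhhaed.
Rule 2 (degemination): /hh/ is a geminate; the first /h/ deletes. /keroenpuhhaed/ → keroenpuhaed.
Rule 3 (nasal place assimilation): /n/ precedes the labial consonant /p/, so it assimilates in place to [m]. /keroenpuhaed/ → keroempuhaed.
Rule 4 (final devoicing): /d/ is a voiced stop in word-final position, so it devoices to [t]. /keroempuhaed/ → keroempuhaet.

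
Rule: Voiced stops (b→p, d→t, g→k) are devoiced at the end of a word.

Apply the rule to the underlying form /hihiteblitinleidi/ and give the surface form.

No segment of /hihiteblitinleidi/ meets the structural description of the rule, so the form surfaces unchanged.

hihiteblitinleidi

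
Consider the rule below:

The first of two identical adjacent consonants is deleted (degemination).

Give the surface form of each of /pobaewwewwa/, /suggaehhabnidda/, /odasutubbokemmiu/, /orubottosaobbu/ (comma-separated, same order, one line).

/pobaewwewwa/: /ww/ is a geminate; the first /w/ deletes. /ww/ is a geminate; the first /w/ deletes. → [pobaewewa].
/suggaehhabnidda/: /gg/ is a geminate; the first /g/ deletes. /hh/ is a geminate; the first /h/ deletes. /dd/ is a geminate; the first /d/ deletes. → [sugaehabnida].
/odasutubbokemmiu/: /bb/ is a geminate; the first /b/ deletes. /mm/ is a geminate; the first /m/ deletes. → [odasutubokemiu].
/orubottosaobbu/: /tt/ is a geminate; the first /t/ deletes. /bb/ is a geminate; the first /b/ deletes. → [orubotosaobu].

pobaewewa, sugaehabnida, odasutubokemiu, orubotosaobu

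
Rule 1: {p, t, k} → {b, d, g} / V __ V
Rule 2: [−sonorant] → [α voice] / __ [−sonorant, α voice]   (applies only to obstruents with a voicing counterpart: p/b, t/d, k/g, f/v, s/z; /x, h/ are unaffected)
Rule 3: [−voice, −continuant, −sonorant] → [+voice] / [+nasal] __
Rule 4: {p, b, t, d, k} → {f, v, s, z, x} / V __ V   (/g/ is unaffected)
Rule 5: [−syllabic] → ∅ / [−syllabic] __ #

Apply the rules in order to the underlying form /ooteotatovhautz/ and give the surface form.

oozeozazofhaud

Rule 1 (intervocalic voicing): /t/ is a voiceless stop between vowels /o/ and /e/, so it voices to [d]. /t/ is a voiceless stop between vowels /o/ and /a/, so it voices to [d]. /t/ is a voiceless stop between vowels /a/ and /o/, so it voices to [d]. /ooteotatovhautz/ → oodeodadovhautz.
Rule 2 (regressive voicing assimilation): /v/ precedes the voiceless obstruent /h/, so it devoices to [f] by assimilation. /t/ precedes the voiced obstruent /z/, so it voices to [d] by assimilation. /oodeodadovhautz/ → oodeodadofhaudz.
Rule 3 (post-nasal voicing): no segment meets the environment; /oodeodadofhaudz/ is unchanged.
Rule 4 (intervocalic spirantization): /d/ is a stop between vowels /o/ and /e/, so it spirantizes to the fricative [z]. /d/ is a stop between vowels /o/ and /a/, so it spirantizes to the fricative [z]. /d/ is a stop between vowels /a/ and /o/, so it spirantizes to the fricative [z]. /oodeodadofhaudz/ → oozeozazofhaudz.
Rule 5 (final cluster simplification): /z/ is the second consonant of a word-final cluster /dz/, so it deletes. /oozeozazofhaudz/ → oozeozazofhaud.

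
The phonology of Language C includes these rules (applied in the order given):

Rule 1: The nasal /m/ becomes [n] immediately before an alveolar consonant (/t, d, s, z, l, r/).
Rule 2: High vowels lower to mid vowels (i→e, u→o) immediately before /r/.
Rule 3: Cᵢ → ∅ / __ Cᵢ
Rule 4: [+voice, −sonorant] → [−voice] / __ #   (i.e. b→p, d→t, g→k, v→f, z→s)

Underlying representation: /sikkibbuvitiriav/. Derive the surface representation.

Rule 1 (nasal place assimilation): no segment meets the environment; /sikkibbuvitiriav/ is unchanged.
Rule 2 (pre-rhotic lowering): /i/ is a high vowel immediately before /r/, so it lowers to [e]. /sikkibbuvitiriav/ → sikkibbuviteriav.
Rule 3 (degemination): /kk/ is a geminate; the first /k/ deletes. /bb/ is a geminate; the first /b/ deletes. /sikkibbuviteriav/ → sikibuviteriav.
Rule 4 (final devoicing): /v/ is a voiced obstruent in word-final position, so it devoices to [f]. /sikibuviteriav/ → sikibuviteriaf.

sikibuviteriaf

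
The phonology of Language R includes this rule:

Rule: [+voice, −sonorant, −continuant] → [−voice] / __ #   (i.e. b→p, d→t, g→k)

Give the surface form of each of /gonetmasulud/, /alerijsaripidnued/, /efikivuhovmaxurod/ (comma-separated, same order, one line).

gonetmasulut, alerijsaripidnuet, efikivuhovmaxurot

/gonetmasulud/: /d/ is a voiced stop in word-final position, so it devoices to [t]. → [gonetmasulut].
/alerijsaripidnued/: /d/ is a voiced stop in word-final position, so it devoices to [t]. → [alerijsaripidnuet].
/efikivuhovmaxurod/: /d/ is a voiced stop in word-final position, so it devoices to [t]. → [efikivuhovmaxurot].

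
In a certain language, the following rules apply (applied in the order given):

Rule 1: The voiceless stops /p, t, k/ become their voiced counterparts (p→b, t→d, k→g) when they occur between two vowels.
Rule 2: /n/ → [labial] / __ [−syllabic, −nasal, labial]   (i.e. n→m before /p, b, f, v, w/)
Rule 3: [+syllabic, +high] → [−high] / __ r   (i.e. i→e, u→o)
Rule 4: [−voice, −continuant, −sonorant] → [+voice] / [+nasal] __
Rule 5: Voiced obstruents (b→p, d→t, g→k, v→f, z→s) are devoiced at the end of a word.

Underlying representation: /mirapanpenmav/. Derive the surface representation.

Rule 1 (intervocalic voicing): /p/ is a voiceless stop between vowels /a/ and /a/, so it voices to [b]. /mirapanpenmav/ → mirabanpenmav.
Rule 2 (nasal place assimilation): /n/ precedes the labial consonant /p/, so it assimilates in place to [m]. /mirabanpenmav/ → mirabampenmav.
Rule 3 (pre-rhotic lowering): /i/ is a high vowel immediately before /r/, so it lowers to [e]. /mirabampenmav/ → merabampenmav.
Rule 4 (post-nasal voicing): /p/ is a voiceless stop immediately after the nasal /m/, so it voices to [b]. /merabampenmav/ → merabambenmav.
Rule 5 (final devoicing): /v/ is a voiced obstruent in word-final position, so it devoices to [f]. /merabambenmav/ → merabambenmaf.

merabambenmaf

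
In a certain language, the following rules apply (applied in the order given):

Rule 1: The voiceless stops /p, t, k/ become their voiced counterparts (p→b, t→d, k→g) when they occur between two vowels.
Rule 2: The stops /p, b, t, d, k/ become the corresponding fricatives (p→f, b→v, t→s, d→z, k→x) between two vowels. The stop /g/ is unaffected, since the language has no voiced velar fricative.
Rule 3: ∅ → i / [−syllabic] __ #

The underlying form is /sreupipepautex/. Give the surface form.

sreuvivevauzexi

Rule 1 (intervocalic voicing): /p/ is a voiceless stop between vowels /u/ and /i/, so it voices to [b]. /p/ is a voiceless stop between vowels /i/ and /e/, so it voices to [b]. /p/ is a voiceless stop between vowels /e/ and /a/, so it voices to [b]. /t/ is a voiceless stop between vowels /u/ and /e/, so it voices to [d]. /sreupipepautex/ → sreubibebaudex.
Rule 2 (intervocalic spirantization): /b/ is a stop between vowels /u/ and /i/, so it spirantizes to the fricative [v]. /b/ is a stop between vowels /i/ and /e/, so it spirantizes to the fricative [v]. /b/ is a stop between vowels /e/ and /a/, so it spirantizes to the fricative [v]. /d/ is a stop between vowels /u/ and /e/, so it spirantizes to the fricative [z]. /sreubibebaudex/ → sreuvivevauzex.
Rule 3 (final i-epenthesis): the form ends in the consonant /x/, so [i] is inserted word-finally. /sreuvivevauzex/ → sreuvivevauzexi.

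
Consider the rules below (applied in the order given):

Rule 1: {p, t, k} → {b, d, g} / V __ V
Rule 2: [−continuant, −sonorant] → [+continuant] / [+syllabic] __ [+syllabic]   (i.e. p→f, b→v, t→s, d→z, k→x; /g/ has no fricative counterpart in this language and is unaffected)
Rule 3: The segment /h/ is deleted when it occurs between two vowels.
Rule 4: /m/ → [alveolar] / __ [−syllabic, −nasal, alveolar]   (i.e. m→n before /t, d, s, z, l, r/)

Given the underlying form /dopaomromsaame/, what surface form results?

dovaonronsaame

Rule 1 (intervocalic voicing): /p/ is a voiceless stop between vowels /o/ and /a/, so it voices to [b]. /dopaomromsaame/ → dobaomromsaame.
Rule 2 (intervocalic spirantization): /b/ is a stop between vowels /o/ and /a/, so it spirantizes to the fricative [v]. /dobaomromsaame/ → dovaomromsaame.
Rule 3 (intervocalic h-deletion): no segment meets the environment; /dovaomromsaame/ is unchanged.
Rule 4 (nasal place assimilation): /m/ precedes the alveolar consonant /r/, so it assimilates in place to [n]. /m/ precedes the alveolar consonant /s/, so it assimilates in place to [n]. /dovaomromsaame/ → dovaonronsaame.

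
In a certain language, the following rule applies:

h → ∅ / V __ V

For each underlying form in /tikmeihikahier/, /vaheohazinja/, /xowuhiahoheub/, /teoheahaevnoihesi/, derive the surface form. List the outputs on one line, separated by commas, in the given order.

tikmeiikaier, vaeoazinja, xowuiaoeub, teoeaaevnoiesi

/tikmeihikahier/: /h/ occurs between vowels /i/ and /i/, so it deletes. /h/ occurs between vowels /a/ and /i/, so it deletes. → [tikmeiikaier].
/vaheohazinja/: /h/ occurs between vowels /a/ and /e/, so it deletes. /h/ occurs between vowels /o/ and /a/, so it deletes. → [vaeoazinja].
/xowuhiahoheub/: /h/ occurs between vowels /u/ and /i/, so it deletes. /h/ occurs between vowels /a/ and /o/, so it deletes. /h/ occurs between vowels /o/ and /e/, so it deletes. → [xowuiaoeub].
/teoheahaevnoihesi/: /h/ occurs between vowels /o/ and /e/, so it deletes. /h/ occurs between vowels /a/ and /a/, so it deletes. /h/ occurs between vowels /i/ and /e/, so it deletes. → [teoeaaevnoiesi].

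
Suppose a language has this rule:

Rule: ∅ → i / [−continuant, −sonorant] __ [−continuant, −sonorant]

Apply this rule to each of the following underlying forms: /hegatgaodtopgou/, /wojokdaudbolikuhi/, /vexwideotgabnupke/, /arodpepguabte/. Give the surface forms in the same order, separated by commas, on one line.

/hegatgaodtopgou/: /t/ and /g/ form a stop–stop cluster, so [i] is inserted between them. /d/ and /t/ form a stop–stop cluster, so [i] is inserted between them. /p/ and /g/ form a stop–stop cluster, so [i] is inserted between them. → [hegatigaoditopigou].
/wojokdaudbolikuhi/: /k/ and /d/ form a stop–stop cluster, so [i] is inserted between them. /d/ and /b/ form a stop–stop cluster, so [i] is inserted between them. → [wojokidaudibolikuhi].
/vexwideotgabnupke/: /t/ and /g/ form a stop–stop cluster, so [i] is inserted between them. /p/ and /k/ form a stop–stop cluster, so [i] is inserted between them. → [vexwideotigabnupike].
/arodpepguabte/: /d/ and /p/ form a stop–stop cluster, so [i] is inserted between them. /p/ and /g/ form a stop–stop cluster, so [i] is inserted between them. /b/ and /t/ form a stop–stop cluster, so [i] is inserted between them. → [arodipepiguabite].

hegatigaoditopigou, wojokidaudibolikuhi, vexwideotigabnupike, arodipepiguabite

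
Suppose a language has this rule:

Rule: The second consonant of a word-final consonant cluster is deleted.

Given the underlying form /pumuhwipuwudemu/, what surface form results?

pumuhwipuwudemu

No segment of /pumuhwipuwudemu/ meets the structural description of the rule, so the form surfaces unchanged.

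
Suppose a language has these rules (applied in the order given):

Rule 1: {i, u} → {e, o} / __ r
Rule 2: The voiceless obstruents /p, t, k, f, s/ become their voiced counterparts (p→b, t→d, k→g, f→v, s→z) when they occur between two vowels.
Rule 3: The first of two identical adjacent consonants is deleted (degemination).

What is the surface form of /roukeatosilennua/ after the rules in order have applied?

rougeadozilenua

Rule 1 (pre-rhotic lowering): no segment meets the environment; /roukeatosilennua/ is unchanged.
Rule 2 (intervocalic voicing): /k/ is a voiceless obstruent between vowels /u/ and /e/, so it voices to [g]. /t/ is a voiceless obstruent between vowels /a/ and /o/, so it voices to [d]. /s/ is a voiceless obstruent between vowels /o/ and /i/, so it voices to [z]. /roukeatosilennua/ → rougeadozilennua.
Rule 3 (degemination): /nn/ is a geminate; the first /n/ deletes. /rougeadozilennua/ → rougeadozilenua.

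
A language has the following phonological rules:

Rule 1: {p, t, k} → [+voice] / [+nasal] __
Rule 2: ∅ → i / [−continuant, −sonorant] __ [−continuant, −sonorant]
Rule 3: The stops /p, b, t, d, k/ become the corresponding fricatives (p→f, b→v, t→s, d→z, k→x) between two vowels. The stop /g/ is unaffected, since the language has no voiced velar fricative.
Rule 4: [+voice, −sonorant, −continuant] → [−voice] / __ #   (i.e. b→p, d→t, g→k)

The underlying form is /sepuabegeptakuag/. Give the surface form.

sefuavegefisaxuak

Rule 1 (post-nasal voicing): no segment meets the environment; /sepuabegeptakuag/ is unchanged.
Rule 2 (stop-cluster i-epenthesis): /p/ and /t/ form a stop–stop cluster, so [i] is inserted between them. /sepuabegeptakuag/ → sepuabegepitakuag.
Rule 3 (intervocalic spirantization): /p/ is a stop between vowels /e/ and /u/, so it spirantizes to the fricative [f]. /b/ is a stop between vowels /a/ and /e/, so it spirantizes to the fricative [v]. /p/ is a stop between vowels /e/ and /i/, so it spirantizes to the fricative [f]. /t/ is a stop between vowels /i/ and /a/, so it spirantizes to the fricative [s]. /k/ is a stop between vowels /a/ and /u/, so it spirantizes to the fricative [x]. /sepuabegepitakuag/ → sefuavegefisaxuag.
Rule 4 (final devoicing): /g/ is a voiced stop in word-final position, so it devoices to [k]. /sefuavegefisaxuag/ → sefuavegefisaxuak.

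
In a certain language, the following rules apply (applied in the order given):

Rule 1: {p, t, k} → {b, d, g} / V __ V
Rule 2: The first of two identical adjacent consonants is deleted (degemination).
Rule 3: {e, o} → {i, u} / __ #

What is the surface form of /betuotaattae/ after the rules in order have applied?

Rule 1 (intervocalic voicing): /t/ is a voiceless stop between vowels /e/ and /u/, so it voices to [d]. /t/ is a voiceless stop between vowels /o/ and /a/, so it voices to [d]. /betuotaattae/ → beduodaattae.
Rule 2 (degemination): /tt/ is a geminate; the first /t/ deletes. /beduodaattae/ → beduodaatae.
Rule 3 (final vowel raising): /e/ is a mid vowel in word-final position, so it raises to [i]. /beduodaatae/ → beduodaatai.

beduodaatai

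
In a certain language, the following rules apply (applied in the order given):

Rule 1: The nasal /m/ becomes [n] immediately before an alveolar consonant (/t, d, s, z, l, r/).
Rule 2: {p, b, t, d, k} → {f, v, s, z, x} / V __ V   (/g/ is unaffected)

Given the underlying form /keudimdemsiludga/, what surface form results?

Rule 1 (nasal place assimilation): /m/ precedes the alveolar consonant /d/, so it assimilates in place to [n]. /m/ precedes the alveolar consonant /s/, so it assimilates in place to [n]. /keudimdemsiludga/ → keudindensiludga.
Rule 2 (intervocalic spirantization): /d/ is a stop between vowels /u/ and /i/, so it spirantizes to the fricative [z]. /keudindensiludga/ → keuzindensiludga.

keuzindensiludga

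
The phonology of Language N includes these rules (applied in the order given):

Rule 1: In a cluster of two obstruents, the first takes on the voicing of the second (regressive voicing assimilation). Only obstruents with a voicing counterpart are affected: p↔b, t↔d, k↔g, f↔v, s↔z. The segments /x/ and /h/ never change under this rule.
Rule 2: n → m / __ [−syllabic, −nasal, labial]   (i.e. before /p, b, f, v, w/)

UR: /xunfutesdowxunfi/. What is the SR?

Rule 1 (regressive voicing assimilation): /s/ precedes the voiced obstruent /d/, so it voices to [z] by assimilation. /xunfutesdowxunfi/ → xunfutezdowxunfi.
Rule 2 (nasal place assimilation): /n/ precedes the labial consonant /f/, so it assimilates in place to [m]. /n/ precedes the labial consonant /f/, so it assimilates in place to [m]. /xunfutezdowxunfi/ → xumfutezdowxumfi.

xumfutezdowxumfi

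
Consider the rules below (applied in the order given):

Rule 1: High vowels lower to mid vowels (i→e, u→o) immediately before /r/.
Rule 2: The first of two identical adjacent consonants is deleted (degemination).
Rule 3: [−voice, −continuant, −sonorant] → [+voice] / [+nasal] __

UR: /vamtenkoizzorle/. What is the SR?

vamdengoizorle

Rule 1 (pre-rhotic lowering): no segment meets the environment; /vamtenkoizzorle/ is unchanged.
Rule 2 (degemination): /zz/ is a geminate; the first /z/ deletes. /vamtenkoizzorle/ → vamtenkoizorle.
Rule 3 (post-nasal voicing): /t/ is a voiceless stop immediately after the nasal /m/, so it voices to [d]. /k/ is a voiceless stop immediately after the nasal /n/, so it voices to [g]. /vamtenkoizorle/ → vamdengoizorle.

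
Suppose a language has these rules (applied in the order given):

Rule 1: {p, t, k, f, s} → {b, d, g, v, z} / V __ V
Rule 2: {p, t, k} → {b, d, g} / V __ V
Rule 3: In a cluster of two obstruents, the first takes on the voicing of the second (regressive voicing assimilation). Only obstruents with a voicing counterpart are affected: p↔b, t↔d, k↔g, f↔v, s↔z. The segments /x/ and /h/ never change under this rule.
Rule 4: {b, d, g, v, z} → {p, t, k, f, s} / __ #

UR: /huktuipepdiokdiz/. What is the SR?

Rule 1 (intervocalic voicing): /p/ is a voiceless obstruent between vowels /i/ and /e/, so it voices to [b]. /huktuipepdiokdiz/ → huktuibepdiokdiz.
Rule 2 (intervocalic voicing): no segment meets the environment; /huktuibepdiokdiz/ is unchanged.
Rule 3 (regressive voicing assimilation): /p/ precedes the voiced obstruent /d/, so it voices to [b] by assimilation. /k/ precedes the voiced obstruent /d/, so it voices to [g] by assimilation. /huktuibepdiokdiz/ → huktuibebdiogdiz.
Rule 4 (final devoicing): /z/ is a voiced obstruent in word-final position, so it devoices to [s]. /huktuibebdiogdiz/ → huktuibebdiogdis.

huktuibebdiogdis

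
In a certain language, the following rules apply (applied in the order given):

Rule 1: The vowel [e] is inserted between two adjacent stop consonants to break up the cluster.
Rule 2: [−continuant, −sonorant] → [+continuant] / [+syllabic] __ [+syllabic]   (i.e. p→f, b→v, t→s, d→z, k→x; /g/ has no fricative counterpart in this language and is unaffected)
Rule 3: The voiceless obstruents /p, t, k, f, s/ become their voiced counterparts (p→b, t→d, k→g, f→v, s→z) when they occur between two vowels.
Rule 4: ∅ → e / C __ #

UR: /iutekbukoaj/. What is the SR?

iuzexevuxoaje

Rule 1 (stop-cluster e-epenthesis): /k/ and /b/ form a stop–stop cluster, so [e] is inserted between them. /iutekbukoaj/ → iutekebukoaj.
Rule 2 (intervocalic spirantization): /t/ is a stop between vowels /u/ and /e/, so it spirantizes to the fricative [s]. /k/ is a stop between vowels /e/ and /e/, so it spirantizes to the fricative [x]. /b/ is a stop between vowels /e/ and /u/, so it spirantizes to the fricative [v]. /k/ is a stop between vowels /u/ and /o/, so it spirantizes to the fricative [x]. /iutekebukoaj/ → iusexevuxoaj.
Rule 3 (intervocalic voicing): /s/ is a voiceless obstruent between vowels /u/ and /e/, so it voices to [z]. /iusexevuxoaj/ → iuzexevuxoaj.
Rule 4 (final e-epenthesis): the form ends in the consonant /j/, so [e] is inserted word-finally. /iuzexevuxoaj/ → iuzexevuxoaje.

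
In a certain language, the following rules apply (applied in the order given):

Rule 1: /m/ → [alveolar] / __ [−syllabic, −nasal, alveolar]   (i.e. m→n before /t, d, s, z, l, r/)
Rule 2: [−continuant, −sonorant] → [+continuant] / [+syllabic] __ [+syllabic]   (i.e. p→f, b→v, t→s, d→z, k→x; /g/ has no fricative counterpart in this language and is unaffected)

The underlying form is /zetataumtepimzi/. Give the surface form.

zesasauntefinzi

Rule 1 (nasal place assimilation): /m/ precedes the alveolar consonant /t/, so it assimilates in place to [n]. /m/ precedes the alveolar consonant /z/, so it assimilates in place to [n]. /zetataumtepimzi/ → zetatauntepinzi.
Rule 2 (intervocalic spirantization): /t/ is a stop between vowels /e/ and /a/, so it spirantizes to the fricative [s]. /t/ is a stop between vowels /a/ and /a/, so it spirantizes to the fricative [s]. /p/ is a stop between vowels /e/ and /i/, so it spirantizes to the fricative [f]. /zetatauntepinzi/ → zesasauntefinzi.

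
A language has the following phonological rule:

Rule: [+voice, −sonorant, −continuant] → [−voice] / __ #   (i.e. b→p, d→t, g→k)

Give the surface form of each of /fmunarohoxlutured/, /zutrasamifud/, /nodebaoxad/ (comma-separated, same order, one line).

fmunarohoxluturet, zutrasamifut, nodebaoxat

/fmunarohoxlutured/: /d/ is a voiced stop in word-final position, so it devoices to [t]. → [fmunarohoxluturet].
/zutrasamifud/: /d/ is a voiced stop in word-final position, so it devoices to [t]. → [zutrasamifut].
/nodebaoxad/: /d/ is a voiced stop in word-final position, so it devoices to [t]. → [nodebaoxat].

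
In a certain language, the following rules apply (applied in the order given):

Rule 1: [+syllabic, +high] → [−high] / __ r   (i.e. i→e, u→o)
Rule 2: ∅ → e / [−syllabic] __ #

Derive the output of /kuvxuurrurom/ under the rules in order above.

Rule 1 (pre-rhotic lowering): /u/ is a high vowel immediately before /r/, so it lowers to [o]. /u/ is a high vowel immediately before /r/, so it lowers to [o]. /kuvxuurrurom/ → kuvxuorrorom.
Rule 2 (final e-epenthesis): the form ends in the consonant /m/, so [e] is inserted word-finally. /kuvxuorrorom/ → kuvxuorrorome.

kuvxuorrorome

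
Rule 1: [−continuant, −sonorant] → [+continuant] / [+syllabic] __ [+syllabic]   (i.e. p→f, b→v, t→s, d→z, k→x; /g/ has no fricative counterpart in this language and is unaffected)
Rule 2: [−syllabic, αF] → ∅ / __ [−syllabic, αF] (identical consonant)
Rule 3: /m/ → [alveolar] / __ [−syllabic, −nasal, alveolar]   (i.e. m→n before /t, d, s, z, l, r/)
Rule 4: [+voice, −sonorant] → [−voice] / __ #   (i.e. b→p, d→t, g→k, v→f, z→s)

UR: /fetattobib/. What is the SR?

fesatovip

Rule 1 (intervocalic spirantization): /t/ is a stop between vowels /e/ and /a/, so it spirantizes to the fricative [s]. /b/ is a stop between vowels /o/ and /i/, so it spirantizes to the fricative [v]. /fetattobib/ → fesattovib.
Rule 2 (degemination): /tt/ is a geminate; the first /t/ deletes. /fesattovib/ → fesatovib.
Rule 3 (nasal place assimilation): no segment meets the environment; /fesatovib/ is unchanged.
Rule 4 (final devoicing): /b/ is a voiced obstruent in word-final position, so it devoices to [p]. /fesatovib/ → fesatovip.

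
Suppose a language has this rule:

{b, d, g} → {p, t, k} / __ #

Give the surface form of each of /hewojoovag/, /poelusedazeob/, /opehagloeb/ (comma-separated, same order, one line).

/hewojoovag/: /g/ is a voiced stop in word-final position, so it devoices to [k]. → [hewojoovak].
/poelusedazeob/: /b/ is a voiced stop in word-final position, so it devoices to [p]. → [poelusedazeop].
/opehagloeb/: /b/ is a voiced stop in word-final position, so it devoices to [p]. → [opehagloep].

hewojoovak, poelusedazeop, opehagloep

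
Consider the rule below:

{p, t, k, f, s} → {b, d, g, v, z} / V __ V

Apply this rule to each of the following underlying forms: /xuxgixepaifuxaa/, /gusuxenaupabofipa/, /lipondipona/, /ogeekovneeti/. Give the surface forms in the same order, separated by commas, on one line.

xuxgixebaivuxaa, guzuxenaubaboviba, libondibona, ogeegovneedi

/xuxgixepaifuxaa/: /p/ is a voiceless obstruent between vowels /e/ and /a/, so it voices to [b]. /f/ is a voiceless obstruent between vowels /i/ and /u/, so it voices to [v]. → [xuxgixebaivuxaa].
/gusuxenaupabofipa/: /s/ is a voiceless obstruent between vowels /u/ and /u/, so it voices to [z]. /p/ is a voiceless obstruent between vowels /u/ and /a/, so it voices to [b]. /f/ is a voiceless obstruent between vowels /o/ and /i/, so it voices to [v]. /p/ is a voiceless obstruent between vowels /i/ and /a/, so it voices to [b]. → [guzuxenaubaboviba].
/lipondipona/: /p/ is a voiceless obstruent between vowels /i/ and /o/, so it voices to [b]. /p/ is a voiceless obstruent between vowels /i/ and /o/, so it voices to [b]. → [libondibona].
/ogeekovneeti/: /k/ is a voiceless obstruent between vowels /e/ and /o/, so it voices to [g]. /t/ is a voiceless obstruent between vowels /e/ and /i/, so it voices to [d]. → [ogeegovneedi].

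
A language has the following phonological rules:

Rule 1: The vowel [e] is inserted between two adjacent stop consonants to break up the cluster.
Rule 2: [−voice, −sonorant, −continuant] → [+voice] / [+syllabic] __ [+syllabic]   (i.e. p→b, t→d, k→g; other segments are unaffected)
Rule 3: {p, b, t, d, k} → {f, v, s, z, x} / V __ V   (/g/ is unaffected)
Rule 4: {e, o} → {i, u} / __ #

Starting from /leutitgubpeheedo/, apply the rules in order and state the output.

leuzizeguveveheezu

Rule 1 (stop-cluster e-epenthesis): /t/ and /g/ form a stop–stop cluster, so [e] is inserted between them. /b/ and /p/ form a stop–stop cluster, so [e] is inserted between them. /leutitgubpeheedo/ → leutitegubepeheedo.
Rule 2 (intervocalic voicing): /t/ is a voiceless stop between vowels /u/ and /i/, so it voices to [d]. /t/ is a voiceless stop between vowels /i/ and /e/, so it voices to [d]. /p/ is a voiceless stop between vowels /e/ and /e/, so it voices to [b]. /leutitegubepeheedo/ → leudidegubebeheedo.
Rule 3 (intervocalic spirantization): /d/ is a stop between vowels /u/ and /i/, so it spirantizes to the fricative [z]. /d/ is a stop between vowels /i/ and /e/, so it spirantizes to the fricative [z]. /b/ is a stop between vowels /u/ and /e/, so it spirantizes to the fricative [v]. /b/ is a stop between vowels /e/ and /e/, so it spirantizes to the fricative [v]. /d/ is a stop between vowels /e/ and /o/, so it spirantizes to the fricative [z]. /leudidegubebeheedo/ → leuzizeguveveheezo.
Rule 4 (final vowel raising): /o/ is a mid vowel in word-final position, so it raises to [u]. /leuzizeguveveheezo/ → leuzizeguveveheezu.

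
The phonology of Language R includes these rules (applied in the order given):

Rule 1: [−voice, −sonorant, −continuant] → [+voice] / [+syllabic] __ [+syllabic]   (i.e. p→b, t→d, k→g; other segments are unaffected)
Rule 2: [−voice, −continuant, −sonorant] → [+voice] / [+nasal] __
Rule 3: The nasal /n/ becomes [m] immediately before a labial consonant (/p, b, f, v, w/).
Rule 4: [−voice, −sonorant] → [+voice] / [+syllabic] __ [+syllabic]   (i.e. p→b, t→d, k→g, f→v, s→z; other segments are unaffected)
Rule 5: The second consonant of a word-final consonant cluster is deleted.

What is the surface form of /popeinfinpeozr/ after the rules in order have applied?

pobeimfimbeoz

Rule 1 (intervocalic voicing): /p/ is a voiceless stop between vowels /o/ and /e/, so it voices to [b]. /popeinfinpeozr/ → pobeinfinpeozr.
Rule 2 (post-nasal voicing): /p/ is a voiceless stop immediately after the nasal /n/, so it voices to [b]. /pobeinfinpeozr/ → pobeinfinbeozr.
Rule 3 (nasal place assimilation): /n/ precedes the labial consonant /f/, so it assimilates in place to [m]. /n/ precedes the labial consonant /b/, so it assimilates in place to [m]. /pobeinfinbeozr/ → pobeimfimbeozr.
Rule 4 (intervocalic voicing): no segment meets the environment; /pobeimfimbeozr/ is unchanged.
Rule 5 (final cluster simplification): /r/ is the second consonant of a word-final cluster /zr/, so it deletes. /pobeimfimbeozr/ → pobeimfimbeoz.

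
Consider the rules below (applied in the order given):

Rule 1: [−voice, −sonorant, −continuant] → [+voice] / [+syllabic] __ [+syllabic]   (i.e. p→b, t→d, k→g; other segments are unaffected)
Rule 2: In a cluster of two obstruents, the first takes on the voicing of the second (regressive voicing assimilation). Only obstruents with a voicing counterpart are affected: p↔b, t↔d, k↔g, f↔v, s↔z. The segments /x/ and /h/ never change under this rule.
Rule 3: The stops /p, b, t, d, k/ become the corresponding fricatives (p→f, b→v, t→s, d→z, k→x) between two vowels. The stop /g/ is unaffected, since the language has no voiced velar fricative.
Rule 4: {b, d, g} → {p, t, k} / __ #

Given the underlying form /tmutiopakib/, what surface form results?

Rule 1 (intervocalic voicing): /t/ is a voiceless stop between vowels /u/ and /i/, so it voices to [d]. /p/ is a voiceless stop between vowels /o/ and /a/, so it voices to [b]. /k/ is a voiceless stop between vowels /a/ and /i/, so it voices to [g]. /tmutiopakib/ → tmudiobagib.
Rule 2 (regressive voicing assimilation): no segment meets the environment; /tmudiobagib/ is unchanged.
Rule 3 (intervocalic spirantization): /d/ is a stop between vowels /u/ and /i/, so it spirantizes to the fricative [z]. /b/ is a stop between vowels /o/ and /a/, so it spirantizes to the fricative [v]. /tmudiobagib/ → tmuziovagib.
Rule 4 (final devoicing): /b/ is a voiced stop in word-final position, so it devoices to [p]. /tmuziovagib/ → tmuziovagip.

tmuziovagip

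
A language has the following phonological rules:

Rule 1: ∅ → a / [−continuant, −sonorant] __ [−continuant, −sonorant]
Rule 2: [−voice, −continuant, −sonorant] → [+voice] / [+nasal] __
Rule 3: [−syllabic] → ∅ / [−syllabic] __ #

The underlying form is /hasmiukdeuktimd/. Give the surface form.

hasmiukadeukatim

Rule 1 (stop-cluster a-epenthesis): /k/ and /d/ form a stop–stop cluster, so [a] is inserted between them. /k/ and /t/ form a stop–stop cluster, so [a] is inserted between them. /hasmiukdeuktimd/ → hasmiukadeukatimd.
Rule 2 (post-nasal voicing): no segment meets the environment; /hasmiukadeukatimd/ is unchanged.
Rule 3 (final cluster simplification): /d/ is the second consonant of a word-final cluster /md/, so it deletes. /hasmiukadeukatimd/ → hasmiukadeukatim.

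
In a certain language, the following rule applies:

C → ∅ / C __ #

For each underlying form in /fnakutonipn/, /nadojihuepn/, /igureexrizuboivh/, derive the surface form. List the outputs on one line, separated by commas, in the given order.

fnakutonip, nadojihuep, igureexrizuboiv

/fnakutonipn/: /n/ is the second consonant of a word-final cluster /pn/, so it deletes. → [fnakutonip].
/nadojihuepn/: /n/ is the second consonant of a word-final cluster /pn/, so it deletes. → [nadojihuep].
/igureexrizuboivh/: /h/ is the second consonant of a word-final cluster /vh/, so it deletes. → [igureexrizuboiv].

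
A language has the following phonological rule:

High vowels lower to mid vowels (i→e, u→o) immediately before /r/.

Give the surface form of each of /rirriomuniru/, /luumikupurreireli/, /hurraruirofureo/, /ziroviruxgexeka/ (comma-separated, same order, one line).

rerriomuneru, luumikuporreereli, horrarueroforeo, zeroveruxgexeka

/rirriomuniru/: /i/ is a high vowel immediately before /r/, so it lowers to [e]. /i/ is a high vowel immediately before /r/, so it lowers to [e]. → [rerriomuneru].
/luumikupurreireli/: /u/ is a high vowel immediately before /r/, so it lowers to [o]. /i/ is a high vowel immediately before /r/, so it lowers to [e]. → [luumikuporreereli].
/hurraruirofureo/: /u/ is a high vowel immediately before /r/, so it lowers to [o]. /i/ is a high vowel immediately before /r/, so it lowers to [e]. /u/ is a high vowel immediately before /r/, so it lowers to [o]. → [horrarueroforeo].
/ziroviruxgexeka/: /i/ is a high vowel immediately before /r/, so it lowers to [e]. /i/ is a high vowel immediately before /r/, so it lowers to [e]. → [zeroveruxgexeka].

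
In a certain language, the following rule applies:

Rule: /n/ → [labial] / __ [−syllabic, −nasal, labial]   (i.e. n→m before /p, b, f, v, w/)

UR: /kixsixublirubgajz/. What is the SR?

No segment of /kixsixublirubgajz/ meets the structural description of the rule, so the form surfaces unchanged.

kixsixublirubgajz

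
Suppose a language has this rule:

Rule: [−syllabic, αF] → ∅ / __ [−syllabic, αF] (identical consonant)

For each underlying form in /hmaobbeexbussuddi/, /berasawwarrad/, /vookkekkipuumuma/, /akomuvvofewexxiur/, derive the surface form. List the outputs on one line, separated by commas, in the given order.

hmaobeexbusudi, berasawarad, vookekipuumuma, akomuvofewexiur

/hmaobbeexbussuddi/: /bb/ is a geminate; the first /b/ deletes. /ss/ is a geminate; the first /s/ deletes. /dd/ is a geminate; the first /d/ deletes. → [hmaobeexbusudi].
/berasawwarrad/: /ww/ is a geminate; the first /w/ deletes. /rr/ is a geminate; the first /r/ deletes. → [berasawarad].
/vookkekkipuumuma/: /kk/ is a geminate; the first /k/ deletes. /kk/ is a geminate; the first /k/ deletes. → [vookekipuumuma].
/akomuvvofewexxiur/: /vv/ is a geminate; the first /v/ deletes. /xx/ is a geminate; the first /x/ deletes. → [akomuvofewexiur].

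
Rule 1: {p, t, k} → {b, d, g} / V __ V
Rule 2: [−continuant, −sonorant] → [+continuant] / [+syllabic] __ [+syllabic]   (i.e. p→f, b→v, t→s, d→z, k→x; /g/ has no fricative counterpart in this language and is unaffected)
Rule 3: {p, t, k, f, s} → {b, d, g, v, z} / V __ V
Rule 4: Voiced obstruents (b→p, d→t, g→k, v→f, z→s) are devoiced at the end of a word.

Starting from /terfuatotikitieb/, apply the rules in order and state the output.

terfuazozigiziep

Rule 1 (intervocalic voicing): /t/ is a voiceless stop between vowels /a/ and /o/, so it voices to [d]. /t/ is a voiceless stop between vowels /o/ and /i/, so it voices to [d]. /k/ is a voiceless stop between vowels /i/ and /i/, so it voices to [g]. /t/ is a voiceless stop between vowels /i/ and /i/, so it voices to [d]. /terfuatotikitieb/ → terfuadodigidieb.
Rule 2 (intervocalic spirantization): /d/ is a stop between vowels /a/ and /o/, so it spirantizes to the fricative [z]. /d/ is a stop between vowels /o/ and /i/, so it spirantizes to the fricative [z]. /d/ is a stop between vowels /i/ and /i/, so it spirantizes to the fricative [z]. /terfuadodigidieb/ → terfuazozigizieb.
Rule 3 (intervocalic voicing): no segment meets the environment; /terfuazozigizieb/ is unchanged.
Rule 4 (final devoicing): /b/ is a voiced obstruent in word-final position, so it devoices to [p]. /terfuazozigizieb/ → terfuazozigiziep.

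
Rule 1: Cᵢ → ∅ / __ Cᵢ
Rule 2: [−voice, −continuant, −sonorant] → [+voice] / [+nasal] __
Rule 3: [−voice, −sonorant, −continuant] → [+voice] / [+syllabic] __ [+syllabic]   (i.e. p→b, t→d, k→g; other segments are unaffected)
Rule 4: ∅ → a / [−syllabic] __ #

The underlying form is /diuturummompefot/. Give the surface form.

diudurumombefota

Rule 1 (degemination): /mm/ is a geminate; the first /m/ deletes. /diuturummompefot/ → diuturumompefot.
Rule 2 (post-nasal voicing): /p/ is a voiceless stop immediately after the nasal /m/, so it voices to [b]. /diuturumompefot/ → diuturumombefot.
Rule 3 (intervocalic voicing): /t/ is a voiceless stop between vowels /u/ and /u/, so it voices to [d]. /diuturumombefot/ → diudurumombefot.
Rule 4 (final a-epenthesis): the form ends in the consonant /t/, so [a] is inserted word-finally. /diudurumombefot/ → diudurumombefota.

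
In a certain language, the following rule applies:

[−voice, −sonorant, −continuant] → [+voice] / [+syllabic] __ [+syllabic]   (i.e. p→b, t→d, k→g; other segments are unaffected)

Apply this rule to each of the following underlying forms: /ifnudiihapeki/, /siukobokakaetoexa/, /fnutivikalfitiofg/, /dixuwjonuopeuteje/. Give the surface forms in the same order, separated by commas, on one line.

/ifnudiihapeki/: /p/ is a voiceless stop between vowels /a/ and /e/, so it voices to [b]. /k/ is a voiceless stop between vowels /e/ and /i/, so it voices to [g]. → [ifnudiihabegi].
/siukobokakaetoexa/: /k/ is a voiceless stop between vowels /u/ and /o/, so it voices to [g]. /k/ is a voiceless stop between vowels /o/ and /a/, so it voices to [g]. /k/ is a voiceless stop between vowels /a/ and /a/, so it voices to [g]. /t/ is a voiceless stop between vowels /e/ and /o/, so it voices to [d]. → [siugobogagaedoexa].
/fnutivikalfitiofg/: /t/ is a voiceless stop between vowels /u/ and /i/, so it voices to [d]. /k/ is a voiceless stop between vowels /i/ and /a/, so it voices to [g]. /t/ is a voiceless stop between vowels /i/ and /i/, so it voices to [d]. → [fnudivigalfidiofg].
/dixuwjonuopeuteje/: /p/ is a voiceless stop between vowels /o/ and /e/, so it voices to [b]. /t/ is a voiceless stop between vowels /u/ and /e/, so it voices to [d]. → [dixuwjonuobeudeje].

ifnudiihabegi, siugobogagaedoexa, fnudivigalfidiofg, dixuwjonuobeudeje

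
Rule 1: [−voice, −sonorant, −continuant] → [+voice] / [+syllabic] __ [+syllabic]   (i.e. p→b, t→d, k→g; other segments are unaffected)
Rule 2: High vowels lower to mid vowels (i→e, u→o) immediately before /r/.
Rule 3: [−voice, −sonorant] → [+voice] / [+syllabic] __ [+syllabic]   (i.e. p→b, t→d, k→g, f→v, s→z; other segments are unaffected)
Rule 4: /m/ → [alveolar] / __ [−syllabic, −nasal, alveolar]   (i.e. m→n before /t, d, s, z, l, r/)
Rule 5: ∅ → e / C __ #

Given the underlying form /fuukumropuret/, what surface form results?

fuugunroborete

Rule 1 (intervocalic voicing): /k/ is a voiceless stop between vowels /u/ and /u/, so it voices to [g]. /p/ is a voiceless stop between vowels /o/ and /u/, so it voices to [b]. /fuukumropuret/ → fuugumroburet.
Rule 2 (pre-rhotic lowering): /u/ is a high vowel immediately before /r/, so it lowers to [o]. /fuugumroburet/ → fuugumroboret.
Rule 3 (intervocalic voicing): no segment meets the environment; /fuugumroboret/ is unchanged.
Rule 4 (nasal place assimilation): /m/ precedes the alveolar consonant /r/, so it assimilates in place to [n]. /fuugumroboret/ → fuugunroboret.
Rule 5 (final e-epenthesis): the form ends in the consonant /t/, so [e] is inserted word-finally. /fuugunroboret/ → fuugunroborete.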